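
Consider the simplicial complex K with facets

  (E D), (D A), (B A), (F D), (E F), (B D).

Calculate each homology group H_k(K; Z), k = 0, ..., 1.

Take the total order A < B < D < E < F on the vertex set. Then K (dimension 1) consists of the simplices:

  0-simplices (5): A, B, D, E, F
  1-simplices (6): AB, AD, BD, DE, DF, EF

giving chain groups C_0 ≅ Z^5, C_1 ≅ Z^6.

Boundary ∂_1: C_1 → C_0 sends each edge [p,q] (with p < q) to q − p. For instance
  ∂DF = F − D.
As a 5×6 matrix over Z this has rank 4, with invariant factors (1,1,1,1).

Now H_k = ker ∂_k / im ∂_{k+1}, so:

  H_0: rank C_0 − rank ∂_1 = 5 − 4 = 1, and the invariant factors of ∂_1 are all 1, so H_0 ≅ Z.
  H_1: rank ker ∂_1 − rank ∂_2 = (6 − 4) − 0 = 2, and there is no ∂_2, so H_1 ≅ Z^2.

(K is a triangulation of a wedge of 2 circles.)

H_0 = Z,  H_1 = Z^2.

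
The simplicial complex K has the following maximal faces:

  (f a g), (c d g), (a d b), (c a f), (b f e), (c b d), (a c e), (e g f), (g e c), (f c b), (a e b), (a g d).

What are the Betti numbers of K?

Order the vertices as a < b < c < d < e < f < g. Listing each simplex with vertices in this order, K has dimension 2 with simplices:

  0-simplices (7): a, b, c, d, e, f, g
  1-simplices (18): ab, ac, ad, ae, af, ag, bc, bd, be, bf, cd, ce, cf, cg, dg, ef, eg, fg
  2-simplices (12): abd, abe, ace, acf, adg, afg, bcd, bcf, bef, cdg, ceg, efg

giving chain groups C_0 ≅ Z^7, C_1 ≅ Z^18, C_2 ≅ Z^12.

∂_1: C_1 → C_0 sends each edge [p,q] (with p < q) to q − p. For instance
  ∂ce = e − c.
The resulting 7×18 matrix has rank 6, and its Smith normal form has invariant factors (1,1,1,1,1,1).

The boundary map ∂_2: C_2 → C_1 acts by ∂[p,q,r] = [q,r] − [p,r] + [p,q]. For instance
  ∂bcd = cd − bd + bc,
  ∂abd = bd − ad + ab.
The resulting 18×12 matrix has rank 12, and its Smith normal form has invariant factors (1,1,1,1,1,1,1,1,1,1,1,2).

From H_k ≅ ker(∂_k) / im(∂_{k+1}) we obtain:

  H_0: rank C_0 − rank ∂_1 = 7 − 6 = 1, and the invariant factors of ∂_1 are all 1, so H_0 = Z.
  H_1: rank ker ∂_1 − rank ∂_2 = (18 − 6) − 12 = 0, and ∂_2 has invariant factor 2 > 1, so H_1 = Z_2.
  H_2: rank ker ∂_2 − rank ∂_3 = (12 − 12) − 0 = 0, and there is no ∂_3, so H_2 = 0.

As a check, the Euler characteristic is 7 − 18 + 12 = 1, which agrees with 1 − 0 + 0 = 1.
(K is a triangulation of the real projective plane RP^2.)

Hence the Betti numbers are b_0 = 1, b_1 = 0, b_2 = 0.

b_0 = 1, b_1 = 0, b_2 = 0.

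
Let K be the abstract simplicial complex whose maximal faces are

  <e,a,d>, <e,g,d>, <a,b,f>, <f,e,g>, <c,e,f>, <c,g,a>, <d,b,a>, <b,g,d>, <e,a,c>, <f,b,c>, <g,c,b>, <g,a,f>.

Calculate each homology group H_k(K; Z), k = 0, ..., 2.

Fix the vertex order a < b < c < d < e < f < g and write every simplex with vertices in increasing order. Then dim K = 2 and the simplices of K are:

  0-simplices (7): a, b, c, d, e, f, g
  1-simplices (18): ab, ac, ad, ae, af, ag, bc, bd, bf, bg, ce, cf, cg, de, dg, ef, eg, fg
  2-simplices (12): abd, abf, ace, acg, ade, afg, bcf, bcg, bdg, cef, deg, efg

giving chain groups C_0 ≅ Z^7, C_1 ≅ Z^18, C_2 ≅ Z^12.

Boundary ∂_1: C_1 → C_0 is given by ∂[p,q] = [q] − [p].
As a 7×18 matrix over Z this has rank 6, with invariant factors (1,1,1,1,1,1).

Boundary ∂_2: C_2 → C_1 sends each 2-simplex [p,q,r] to [q,r] − [p,r] + [p,q]. For instance
  ∂deg = eg − dg + de,
  ∂bdg = dg − bg + bd.
The 18×12 boundary matrix has rank 12 and Smith normal form diag(1,1,1,1,1,1,1,1,1,1,1,2).

Now H_k = ker ∂_k / im ∂_{k+1}, so:

  H_0: rank C_0 − rank ∂_1 = 7 − 6 = 1, and the invariant factors of ∂_1 are all 1, so H_0 = Z.
  H_1: rank ker ∂_1 − rank ∂_2 = (18 − 6) − 12 = 0, and ∂_2 has invariant factor 2 > 1, so H_1 = Z/2.
  H_2: rank ker ∂_2 − rank ∂_3 = (12 − 12) − 0 = 0, and there is no ∂_3, so H_2 = 0.

(K is a triangulation of the real projective plane RP^2.)

H_0 ≅ Z,  H_1 ≅ Z/2,  H_2 = 0.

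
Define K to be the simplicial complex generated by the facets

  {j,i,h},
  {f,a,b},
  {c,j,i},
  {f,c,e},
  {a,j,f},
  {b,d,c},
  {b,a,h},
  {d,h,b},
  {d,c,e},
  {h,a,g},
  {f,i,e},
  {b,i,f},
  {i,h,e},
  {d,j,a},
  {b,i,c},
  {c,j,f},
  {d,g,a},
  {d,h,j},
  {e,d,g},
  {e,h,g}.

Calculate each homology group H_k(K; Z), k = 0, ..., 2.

Fix the vertex order a < b < c < d < e < f < g < h < i < j and write every simplex with vertices in increasing order. Then dim K = 2 and the simplices of K are:

  0-simplices (10): a, b, c, d, e, f, g, h, i, j
  1-simplices (30): ab, ad, af, ag, ah, aj, bc, bd, bf, bh, bi, cd, ce, cf, ci, cj, de, dg, dh, dj, ef, eg, eh, ei, fi, fj, gh, hi, hj, ij
  2-simplices (20): abf, abh, adg, adj, afj, agh, bcd, bci, bdh, bfi, cde, cef, cfj, cij, deg, dhj, efi, egh, ehi, hij

so the chain groups are C_0 ≅ Z^10, C_1 ≅ Z^30, C_2 ≅ Z^20.

The boundary map ∂_1: C_1 → C_0 maps an edge to its endpoints' difference, ∂[p,q] = q − p. For instance
  ∂ei = i − e.
The resulting 10×30 matrix has rank 9, and its Smith normal form has invariant factors (1,1,1,1,1,1,1,1,1).

∂_2: C_2 → C_1 maps a triangle to the signed sum of its edges. For instance
  ∂abf = bf − af + ab,
  ∂egh = gh − eh + eg.
This gives a 30×20 integer matrix of rank 20; reducing to Smith normal form yields diagonal entries (1,1,1,1,1,1,1,1,1,1,1,1,1,1,1,1,1,1,1,2).

From H_k ≅ ker(∂_k) / im(∂_{k+1}) we obtain:

  H_0: rank C_0 − rank ∂_1 = 10 − 9 = 1, and the invariant factors of ∂_1 are all 1, so H_0 = Z.
  H_1: rank ker ∂_1 − rank ∂_2 = (30 − 9) − 20 = 1, and ∂_2 has invariant factor 2 > 1, so H_1 = Z ⊕ Z/2Z.
  H_2: rank ker ∂_2 − rank ∂_3 = (20 − 20) − 0 = 0, and there is no ∂_3, so H_2 = 0.

As a check, the Euler characteristic is 10 − 30 + 20 = 0, which agrees with 1 − 1 + 0 = 0.

H_0 ≅ Z,  H_1 ≅ Z ⊕ Z/2Z,  H_2 = 0.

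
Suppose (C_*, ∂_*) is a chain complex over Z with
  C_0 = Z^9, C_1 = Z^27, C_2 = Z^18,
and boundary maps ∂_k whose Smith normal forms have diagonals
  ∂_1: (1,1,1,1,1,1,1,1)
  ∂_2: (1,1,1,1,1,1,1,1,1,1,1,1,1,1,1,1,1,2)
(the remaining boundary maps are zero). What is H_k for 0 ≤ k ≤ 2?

H_0 ≅ Z,  H_1 ≅ Z ⊕ Z/2,  H_2 = 0.

H_0: b_0 = 9 − 0 − 8 = 1; torsion from ∂_1 factors > 1: none. So H_0 ≅ Z.
H_1: b_1 = 27 − 8 − 18 = 1; torsion from ∂_2 factors > 1: [2]. So H_1 ≅ Z ⊕ Z/2.
H_2: b_2 = 18 − 18 − 0 = 0; torsion from ∂_3 factors > 1: none. So H_2 ≅ 0.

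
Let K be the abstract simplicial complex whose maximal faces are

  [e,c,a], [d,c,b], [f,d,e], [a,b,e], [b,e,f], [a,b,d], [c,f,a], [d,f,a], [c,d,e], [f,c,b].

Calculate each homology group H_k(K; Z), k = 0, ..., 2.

H_0 = Z,  H_1 = Z/2,  H_2 = 0.

Take the total order a < b < c < d < e < f on the vertex set. Then K (dimension 2) consists of the simplices:

  0-simplices (6): a, b, c, d, e, f
  1-simplices (15): ab, ac, ad, ae, af, bc, bd, be, bf, cd, ce, cf, de, df, ef
  2-simplices (10): abd, abe, ace, acf, adf, bcd, bcf, bef, cde, def

so the chain groups are C_0 ≅ Z^6, C_1 ≅ Z^15, C_2 ≅ Z^10.

∂_1: C_1 → C_0 maps an edge to its endpoints' difference, ∂[p,q] = q − p. For instance
  ∂ce = e − c.
As a 6×15 matrix over Z this has rank 5, with invariant factors (1,1,1,1,1).

∂_2: C_2 → C_1 sends each 2-simplex [p,q,r] to [q,r] − [p,r] + [p,q]. For instance
  ∂bef = ef − bf + be,
  ∂def = ef − df + de.
As a 15×10 matrix over Z this has rank 10, with invariant factors (1,1,1,1,1,1,1,1,1,2).

From H_k ≅ ker(∂_k) / im(∂_{k+1}) we obtain:

  H_0: rank C_0 − rank ∂_1 = 6 − 5 = 1, and the invariant factors of ∂_1 are all 1, so H_0 = Z.
  H_1: rank ker ∂_1 − rank ∂_2 = (15 − 5) − 10 = 0, and ∂_2 has invariant factor 2 > 1, so H_1 = Z/2.
  H_2: rank ker ∂_2 − rank ∂_3 = (10 − 10) − 0 = 0, and there is no ∂_3, so H_2 = 0.

As a check, the Euler characteristic is 6 − 15 + 10 = 1, which agrees with 1 − 0 + 0 = 1.
(K is a triangulation of the real projective plane RP^2.)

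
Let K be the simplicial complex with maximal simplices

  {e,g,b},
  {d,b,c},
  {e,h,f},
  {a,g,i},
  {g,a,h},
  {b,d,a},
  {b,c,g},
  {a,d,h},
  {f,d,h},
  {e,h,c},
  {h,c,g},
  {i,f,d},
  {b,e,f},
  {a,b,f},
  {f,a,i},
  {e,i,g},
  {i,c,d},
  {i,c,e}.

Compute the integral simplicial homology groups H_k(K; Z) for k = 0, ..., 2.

Order the vertices as a < b < c < d < e < f < g < h < i. Listing each simplex with vertices in this order, K has dimension 2 with simplices:

  0-simplices (9): a, b, c, d, e, f, g, h, i
  1-simplices (27): ab, ad, af, ag, ah, ai, bc, bd, be, bf, bg, cd, ce, cg, ch, ci, df, dh, di, ef, eg, eh, ei, fh, fi, gh, gi
  2-simplices (18): abd, abf, adh, afi, agh, agi, bcd, bcg, bef, beg, cdi, ceh, cei, cgh, dfh, dfi, efh, egi

so the chain groups are C_0 ≅ Z^9, C_1 ≅ Z^27, C_2 ≅ Z^18.

Boundary ∂_1: C_1 → C_0 maps an edge to its endpoints' difference, ∂[p,q] = q − p. For instance
  ∂di = i − d.
As a 9×27 matrix over Z this has rank 8, with invariant factors (1,1,1,1,1,1,1,1).

∂_2: C_2 → C_1 maps a triangle to the signed sum of its edges. For instance
  ∂bcg = cg − bg + bc,
  ∂adh = dh − ah + ad.
The 27×18 boundary matrix has rank 18 and Smith normal form diag(1,1,1,1,1,1,1,1,1,1,1,1,1,1,1,1,1,2).

Now H_k = ker ∂_k / im ∂_{k+1}, so:

  H_0: rank C_0 − rank ∂_1 = 9 − 8 = 1, and the invariant factors of ∂_1 are all 1, so H_0 ≅ Z.
  H_1: rank ker ∂_1 − rank ∂_2 = (27 − 8) − 18 = 1, and ∂_2 has invariant factor 2 > 1, so H_1 ≅ Z ⊕ Z/2Z.
  H_2: rank ker ∂_2 − rank ∂_3 = (18 − 18) − 0 = 0, and there is no ∂_3, so H_2 ≅ 0.

As a check, the Euler characteristic is 9 − 27 + 18 = 0, which agrees with 1 − 1 + 0 = 0.

H_0 = Z,  H_1 = Z ⊕ Z/2Z,  H_2 = 0.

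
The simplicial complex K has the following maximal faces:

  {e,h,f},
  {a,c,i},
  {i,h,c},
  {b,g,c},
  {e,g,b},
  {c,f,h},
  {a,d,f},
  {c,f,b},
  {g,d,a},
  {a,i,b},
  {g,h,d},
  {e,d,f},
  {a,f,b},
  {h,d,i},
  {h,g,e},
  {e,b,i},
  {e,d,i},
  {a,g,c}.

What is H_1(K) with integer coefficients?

Fix the vertex order a < b < c < d < e < f < g < h < i and write every simplex with vertices in increasing order. Then dim K = 2 and the simplices of K are:

  0-simplices (9): a, b, c, d, e, f, g, h, i
  1-simplices (27): ab, ac, ad, af, ag, ai, bc, be, bf, bg, bi, cf, cg, ch, ci, de, df, dg, dh, di, ef, eg, eh, ei, fh, gh, hi
  2-simplices (18): abf, abi, acg, aci, adf, adg, bcf, bcg, beg, bei, cfh, chi, def, dei, dgh, dhi, efh, egh

Hence C_0 ≅ Z^9, C_1 ≅ Z^27, C_2 ≅ Z^18.

The boundary map ∂_1: C_1 → C_0 sends each edge [p,q] (with p < q) to q − p. For instance
  ∂cf = f − c.
The resulting 9×27 matrix has rank 8, and its Smith normal form has invariant factors (1,1,1,1,1,1,1,1).

∂_2: C_2 → C_1 sends each 2-simplex [p,q,r] to [q,r] − [p,r] + [p,q]. For instance
  ∂abf = bf − af + ab,
  ∂acg = cg − ag + ac.
As a 27×18 matrix over Z this has rank 18, with invariant factors (1,1,1,1,1,1,1,1,1,1,1,1,1,1,1,1,1,2).

Computing H_k = (kernel of ∂_k) / (image of ∂_{k+1}):

  H_1: rank ker ∂_1 − rank ∂_2 = (27 − 8) − 18 = 1, and ∂_2 has invariant factor 2 > 1, so H_1 = Z ⊕ Z/2Z.

(K is a triangulation of the Klein bottle.)

H_1 = Z ⊕ Z/2Z.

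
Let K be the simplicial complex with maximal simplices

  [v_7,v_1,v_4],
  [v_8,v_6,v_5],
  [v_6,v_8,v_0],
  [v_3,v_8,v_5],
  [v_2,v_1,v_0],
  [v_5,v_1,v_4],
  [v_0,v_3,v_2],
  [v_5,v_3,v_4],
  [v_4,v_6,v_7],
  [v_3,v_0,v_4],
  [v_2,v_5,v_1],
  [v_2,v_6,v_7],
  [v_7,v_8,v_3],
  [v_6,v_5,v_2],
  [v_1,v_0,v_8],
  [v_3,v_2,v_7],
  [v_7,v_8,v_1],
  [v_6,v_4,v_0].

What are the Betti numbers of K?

K has 9 vertices, 27 edges, 18 triangles.
rank ∂_0 = 0, rank ∂_1 = 8 ⇒ b_0 = 9 − 0 − 8 = 1; all invariant factors of ∂_1 are 1 so no torsion. So H_0 = Z.
rank ∂_1 = 8, rank ∂_2 = 17 ⇒ b_1 = 27 − 8 − 17 = 2; all invariant factors of ∂_2 are 1 so no torsion. So H_1 = Z^2.
rank ∂_2 = 17, rank ∂_3 = 0 ⇒ b_2 = 18 − 17 − 0 = 1. So H_2 = Z.

b_0 = 1, b_1 = 2, b_2 = 1.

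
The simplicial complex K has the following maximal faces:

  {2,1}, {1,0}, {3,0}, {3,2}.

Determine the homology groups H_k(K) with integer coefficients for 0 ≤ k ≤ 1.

H_0 ≅ Z,  H_1 ≅ Z.

Order the vertices as 0 < 1 < 2 < 3. Listing each simplex with vertices in this order, K has dimension 1 with simplices:

  0-simplices (4): [0], [1], [2], [3]
  1-simplices (4): [0,1], [0,3], [1,2], [2,3]

Hence C_0 ≅ Z^4, C_1 ≅ Z^4.

Boundary ∂_1: C_1 → C_0 is given by ∂[p,q] = [q] − [p].
The 4×4 boundary matrix has rank 3 and Smith normal form diag(1,1,1).

From H_k ≅ ker(∂_k) / im(∂_{k+1}) we obtain:

  H_0: rank C_0 − rank ∂_1 = 4 − 3 = 1, and the invariant factors of ∂_1 are all 1, so H_0 ≅ Z.
  H_1: rank ker ∂_1 − rank ∂_2 = (4 − 3) − 0 = 1, and there is no ∂_2, so H_1 ≅ Z.

(K is a triangulation of the circle S^1.)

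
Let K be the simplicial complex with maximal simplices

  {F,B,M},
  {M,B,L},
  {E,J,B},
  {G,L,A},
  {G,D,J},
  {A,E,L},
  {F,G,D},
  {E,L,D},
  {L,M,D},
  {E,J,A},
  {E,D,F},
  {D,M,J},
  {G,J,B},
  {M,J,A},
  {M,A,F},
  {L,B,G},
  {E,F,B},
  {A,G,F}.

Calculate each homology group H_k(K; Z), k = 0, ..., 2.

H_0 = Z,  H_1 = Z^2,  H_2 = Z.

Take the total order A < B < D < E < F < G < J < L < M on the vertex set. Then K (dimension 2) consists of the simplices:

  0-simplices (9): A, B, D, E, F, G, J, L, M
  1-simplices (27): AE, AF, AG, AJ, AL, AM, BE, BF, BG, BJ, BL, BM, DE, DF, DG, DJ, DL, DM, EF, EJ, EL, FG, FM, GJ, GL, JM, LM
  2-simplices (18): AEJ, AEL, AFG, AFM, AGL, AJM, BEF, BEJ, BFM, BGJ, BGL, BLM, DEF, DEL, DFG, DGJ, DJM, DLM

so the chain groups are C_0 ≅ Z^9, C_1 ≅ Z^27, C_2 ≅ Z^18.

The boundary map ∂_1: C_1 → C_0 is given by ∂[p,q] = [q] − [p].
As a 9×27 matrix over Z this has rank 8, with invariant factors (1,1,1,1,1,1,1,1).

∂_2: C_2 → C_1 acts by ∂[p,q,r] = [q,r] − [p,r] + [p,q]. For instance
  ∂DEF = EF − DF + DE,
  ∂BFM = FM − BM + BF.
This gives a 27×18 integer matrix of rank 17; reducing to Smith normal form yields diagonal entries (1,1,1,1,1,1,1,1,1,1,1,1,1,1,1,1,1).

Now H_k = ker ∂_k / im ∂_{k+1}, so:

  H_0: rank C_0 − rank ∂_1 = 9 − 8 = 1, and the invariant factors of ∂_1 are all 1, so H_0 ≅ Z.
  H_1: rank ker ∂_1 − rank ∂_2 = (27 − 8) − 17 = 2, and the invariant factors of ∂_2 are all 1, so H_1 ≅ Z^2.
  H_2: rank ker ∂_2 − rank ∂_3 = (18 − 17) − 0 = 1, and there is no ∂_3, so H_2 ≅ Z.

As a check, the Euler characteristic is 9 − 27 + 18 = 0, which agrees with 1 − 2 + 1 = 0.
(K is a triangulation of the torus T^2.)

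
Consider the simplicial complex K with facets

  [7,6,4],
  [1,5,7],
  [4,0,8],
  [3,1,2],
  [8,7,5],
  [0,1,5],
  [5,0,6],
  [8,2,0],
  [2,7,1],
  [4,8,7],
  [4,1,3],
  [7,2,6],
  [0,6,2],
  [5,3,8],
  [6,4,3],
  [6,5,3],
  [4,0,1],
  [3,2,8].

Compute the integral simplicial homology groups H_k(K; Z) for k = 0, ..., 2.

H_0 ≅ Z,  H_1 ≅ Z^2,  H_2 ≅ Z.

We work with the vertex ordering 0 < 1 < 2 < 3 < 4 < 5 < 6 < 7 < 8. The simplices of K, each written with vertices in increasing order, are:

  0-simplices (9): [0], [1], [2], [3], [4], [5], [6], [7], [8]
  1-simplices (27): (27 of them)
  2-simplices (18): [0,1,4], [0,1,5], [0,2,6], [0,2,8], [0,4,8], [0,5,6], [1,2,3], [1,2,7], [1,3,4], [1,5,7], [2,3,8], [2,6,7], [3,4,6], [3,5,6], [3,5,8], [4,6,7], [4,7,8], [5,7,8]

so the chain groups are C_0 ≅ Z^9, C_1 ≅ Z^27, C_2 ≅ Z^18.

Boundary ∂_1: C_1 → C_0 sends each edge [p,q] (with p < q) to q − p. For instance
  ∂[2,7] = [7] − [2].
The 9×27 boundary matrix has rank 8 and Smith normal form diag(1,1,1,1,1,1,1,1).

∂_2: C_2 → C_1 acts by ∂[p,q,r] = [q,r] − [p,r] + [p,q]. For instance
  ∂[1,2,3] = [2,3] − [1,3] + [1,2],
  ∂[0,2,6] = [2,6] − [0,6] + [0,2].
As a 27×18 matrix over Z this has rank 17, with invariant factors (1,1,1,1,1,1,1,1,1,1,1,1,1,1,1,1,1).

Now H_k = ker ∂_k / im ∂_{k+1}, so:

  H_0: rank C_0 − rank ∂_1 = 9 − 8 = 1, and the invariant factors of ∂_1 are all 1, so H_0 ≅ Z.
  H_1: rank ker ∂_1 − rank ∂_2 = (27 − 8) − 17 = 2, and the invariant factors of ∂_2 are all 1, so H_1 ≅ Z^2.
  H_2: rank ker ∂_2 − rank ∂_3 = (18 − 17) − 0 = 1, and there is no ∂_3, so H_2 ≅ Z.

As a check, the Euler characteristic is 9 − 27 + 18 = 0, which agrees with 1 − 2 + 1 = 0.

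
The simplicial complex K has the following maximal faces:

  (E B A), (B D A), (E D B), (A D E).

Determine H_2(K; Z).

Take the total order A < B < D < E on the vertex set. Then K (dimension 2) consists of the simplices:

  0-simplices (4): A, B, D, E
  1-simplices (6): AB, AD, AE, BD, BE, DE
  2-simplices (4): ABD, ABE, ADE, BDE

giving chain groups C_0 ≅ Z^4, C_1 ≅ Z^6, C_2 ≅ Z^4.

∂_1: C_1 → C_0 sends each edge [p,q] (with p < q) to q − p. For instance
  ∂BD = D − B.
This gives a 4×6 integer matrix of rank 3; reducing to Smith normal form yields diagonal entries (1,1,1).

Boundary ∂_2: C_2 → C_1 acts by ∂[p,q,r] = [q,r] − [p,r] + [p,q]. For instance
  ∂ABD = BD − AD + AB,
  ∂BDE = DE − BE + BD.
This gives a 6×4 integer matrix of rank 3; reducing to Smith normal form yields diagonal entries (1,1,1).

From H_k ≅ ker(∂_k) / im(∂_{k+1}) we obtain:

  H_2: rank ker ∂_2 − rank ∂_3 = (4 − 3) − 0 = 1, and there is no ∂_3, so H_2 ≅ Z.

H_2 ≅ Z.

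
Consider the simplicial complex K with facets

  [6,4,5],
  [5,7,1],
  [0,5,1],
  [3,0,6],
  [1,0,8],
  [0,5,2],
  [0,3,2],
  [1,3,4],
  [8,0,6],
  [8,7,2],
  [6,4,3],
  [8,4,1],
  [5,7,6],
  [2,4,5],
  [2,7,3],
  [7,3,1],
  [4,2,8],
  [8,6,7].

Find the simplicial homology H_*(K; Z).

K has 9 vertices, 27 edges, 18 triangles.
rank ∂_0 = 0, rank ∂_1 = 8 ⇒ b_0 = 9 − 0 − 8 = 1; all invariant factors of ∂_1 are 1 so no torsion. So H_0 ≅ Z.
rank ∂_1 = 8, rank ∂_2 = 17 ⇒ b_1 = 27 − 8 − 17 = 2; all invariant factors of ∂_2 are 1 so no torsion. So H_1 ≅ Z^2.
rank ∂_2 = 17, rank ∂_3 = 0 ⇒ b_2 = 18 − 17 − 0 = 1. So H_2 ≅ Z.

H_0 = Z,  H_1 = Z^2,  H_2 = Z.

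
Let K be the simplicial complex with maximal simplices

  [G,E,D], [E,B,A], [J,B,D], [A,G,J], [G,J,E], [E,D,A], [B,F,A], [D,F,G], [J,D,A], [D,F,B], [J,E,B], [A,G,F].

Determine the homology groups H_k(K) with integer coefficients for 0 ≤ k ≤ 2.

H_0 ≅ Z,  H_1 ≅ Z_2,  H_2 = 0.

K has 7 vertices, 18 edges, 12 triangles.
rank ∂_0 = 0, rank ∂_1 = 6 ⇒ b_0 = 7 − 0 − 6 = 1; all invariant factors of ∂_1 are 1 so no torsion. So H_0 ≅ Z.
rank ∂_1 = 6, rank ∂_2 = 12 ⇒ b_1 = 18 − 6 − 12 = 0; ∂_2 has invariant factor(s) [2] giving torsion. So H_1 ≅ Z_2.
rank ∂_2 = 12, rank ∂_3 = 0 ⇒ b_2 = 12 − 12 − 0 = 0. So H_2 ≅ 0.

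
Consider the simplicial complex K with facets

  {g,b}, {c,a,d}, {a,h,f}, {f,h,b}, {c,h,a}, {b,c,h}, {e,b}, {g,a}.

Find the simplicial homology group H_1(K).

H_1 ≅ Z.

Order the vertices as a < b < c < d < e < f < g < h. Listing each simplex with vertices in this order, K has dimension 2 with simplices:

  0-simplices (8): a, b, c, d, e, f, g, h
  1-simplices (13): ac, ad, af, ag, ah, bc, be, bf, bg, bh, cd, ch, fh
  2-simplices (5): acd, ach, afh, bch, bfh

Hence C_0 ≅ Z^8, C_1 ≅ Z^13, C_2 ≅ Z^5.

Boundary ∂_1: C_1 → C_0 is given by ∂[p,q] = [q] − [p].
As a 8×13 matrix over Z this has rank 7, with invariant factors (1,1,1,1,1,1,1).

Boundary ∂_2: C_2 → C_1 sends each 2-simplex [p,q,r] to [q,r] − [p,r] + [p,q]. For instance
  ∂afh = fh − ah + af,
  ∂bfh = fh − bh + bf.
The 13×5 boundary matrix has rank 5 and Smith normal form diag(1,1,1,1,1).

Reading off H_k = ker ∂_k / im ∂_{k+1}:

  H_1: rank ker ∂_1 − rank ∂_2 = (13 − 7) − 5 = 1, and the invariant factors of ∂_2 are all 1, so H_1 = Z.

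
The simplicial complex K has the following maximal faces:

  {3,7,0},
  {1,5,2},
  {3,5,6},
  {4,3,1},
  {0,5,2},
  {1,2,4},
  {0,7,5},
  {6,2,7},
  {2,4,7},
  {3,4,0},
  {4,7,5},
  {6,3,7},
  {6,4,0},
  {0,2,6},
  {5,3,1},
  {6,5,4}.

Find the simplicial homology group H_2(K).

Fix the vertex order 0 < 1 < 2 < 3 < 4 < 5 < 6 < 7 and write every simplex with vertices in increasing order. Then dim K = 2 and the simplices of K are:

  0-simplices (8): [0], [1], [2], [3], [4], [5], [6], [7]
  1-simplices (24): (24 of them)
  2-simplices (16): [0,2,5], [0,2,6], [0,3,4], [0,3,7], [0,4,6], [0,5,7], [1,2,4], [1,2,5], [1,3,4], [1,3,5], [2,4,7], [2,6,7], [3,5,6], [3,6,7], [4,5,6], [4,5,7]

giving chain groups C_0 ≅ Z^8, C_1 ≅ Z^24, C_2 ≅ Z^16.

The boundary map ∂_1: C_1 → C_0 maps an edge to its endpoints' difference, ∂[p,q] = q − p. For instance
  ∂[2,5] = [5] − [2].
As a 8×24 matrix over Z this has rank 7, with invariant factors (1,1,1,1,1,1,1).

Boundary ∂_2: C_2 → C_1 sends each 2-simplex [p,q,r] to [q,r] − [p,r] + [p,q]. For instance
  ∂[3,5,6] = [5,6] − [3,6] + [3,5],
  ∂[2,4,7] = [4,7] − [2,7] + [2,4].
The 24×16 boundary matrix has rank 15 and Smith normal form diag(1,1,1,1,1,1,1,1,1,1,1,1,1,1,1).

Now H_k = ker ∂_k / im ∂_{k+1}, so:

  H_2: rank ker ∂_2 − rank ∂_3 = (16 − 15) − 0 = 1, and there is no ∂_3, so H_2 ≅ Z.

(K is a triangulation of the torus T^2.)

H_2 = Z.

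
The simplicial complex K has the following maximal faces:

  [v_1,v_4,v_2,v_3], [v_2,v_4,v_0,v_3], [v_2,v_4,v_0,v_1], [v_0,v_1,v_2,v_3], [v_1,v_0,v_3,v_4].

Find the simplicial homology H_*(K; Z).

Fix the vertex order v_0 < v_1 < v_2 < v_3 < v_4 and write every simplex with vertices in increasing order. Then dim K = 3 and the simplices of K are:

  0-simplices (5): [v_0], [v_1], [v_2], [v_3], [v_4]
  1-simplices (10): [v_0,v_1], [v_0,v_2], [v_0,v_3], [v_0,v_4], [v_1,v_2], [v_1,v_3], [v_1,v_4], [v_2,v_3], [v_2,v_4], [v_3,v_4]
  2-simplices (10): [v_0,v_1,v_2], [v_0,v_1,v_3], [v_0,v_1,v_4], [v_0,v_2,v_3], [v_0,v_2,v_4], [v_0,v_3,v_4], [v_1,v_2,v_3], [v_1,v_2,v_4], [v_1,v_3,v_4], [v_2,v_3,v_4]
  3-simplices (5): [v_0,v_1,v_2,v_3], [v_0,v_1,v_2,v_4], [v_0,v_1,v_3,v_4], [v_0,v_2,v_3,v_4], [v_1,v_2,v_3,v_4]

so the chain groups are C_0 ≅ Z^5, C_1 ≅ Z^10, C_2 ≅ Z^10, C_3 ≅ Z^5.

∂_1: C_1 → C_0 sends each edge [p,q] (with p < q) to q − p. For instance
  ∂[v_1,v_3] = [v_3] − [v_1].
The 5×10 boundary matrix has rank 4 and Smith normal form diag(1,1,1,1).

∂_2: C_2 → C_1 maps a triangle to the signed sum of its edges. For instance
  ∂[v_0,v_2,v_3] = [v_2,v_3] − [v_0,v_3] + [v_0,v_2],
  ∂[v_1,v_2,v_4] = [v_2,v_4] − [v_1,v_4] + [v_1,v_2].
As a 10×10 matrix over Z this has rank 6, with invariant factors (1,1,1,1,1,1).

The boundary map ∂_3: C_3 → C_2 sends each 3-simplex σ to the alternating sum Σ_i (−1)^i (σ with its i-th vertex removed). For instance
  ∂[v_0,v_1,v_3,v_4] = [v_1,v_3,v_4] − [v_0,v_3,v_4] + [v_0,v_1,v_4] − [v_0,v_1,v_3],
  ∂[v_0,v_2,v_3,v_4] = [v_2,v_3,v_4] − [v_0,v_3,v_4] + [v_0,v_2,v_4] − [v_0,v_2,v_3].
The 10×5 boundary matrix has rank 4 and Smith normal form diag(1,1,1,1).

From H_k ≅ ker(∂_k) / im(∂_{k+1}) we obtain:

  H_0: rank C_0 − rank ∂_1 = 5 − 4 = 1, and the invariant factors of ∂_1 are all 1, so H_0 ≅ Z.
  H_1: rank ker ∂_1 − rank ∂_2 = (10 − 4) − 6 = 0, and the invariant factors of ∂_2 are all 1, so H_1 ≅ 0.
  H_2: rank ker ∂_2 − rank ∂_3 = (10 − 6) − 4 = 0, and the invariant factors of ∂_3 are all 1, so H_2 ≅ 0.
  H_3: rank ker ∂_3 − rank ∂_4 = (5 − 4) − 0 = 1, and there is no ∂_4, so H_3 ≅ Z.

(K is a triangulation of the 3-sphere S^3.)

H_0 ≅ Z,  H_1 = 0,  H_2 = 0,  H_3 ≅ Z.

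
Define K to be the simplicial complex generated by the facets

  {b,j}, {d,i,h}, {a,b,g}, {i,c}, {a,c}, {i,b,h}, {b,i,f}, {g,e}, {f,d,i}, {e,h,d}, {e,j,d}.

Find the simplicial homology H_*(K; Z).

We work with the vertex ordering a < b < c < d < e < f < g < h < i < j. The simplices of K, each written with vertices in increasing order, are:

  0-simplices (10): a, b, c, d, e, f, g, h, i, j
  1-simplices (19): ab, ac, ag, bf, bg, bh, bi, bj, ci, de, df, dh, di, dj, eg, eh, ej, fi, hi
  2-simplices (7): abg, bfi, bhi, deh, dej, dfi, dhi

Hence C_0 ≅ Z^10, C_1 ≅ Z^19, C_2 ≅ Z^7.

The boundary map ∂_1: C_1 → C_0 is given by ∂[p,q] = [q] − [p]. For instance
  ∂bg = g − b.
This gives a 10×19 integer matrix of rank 9; reducing to Smith normal form yields diagonal entries (1,1,1,1,1,1,1,1,1).

Boundary ∂_2: C_2 → C_1 acts by ∂[p,q,r] = [q,r] − [p,r] + [p,q]. For instance
  ∂deh = eh − dh + de,
  ∂bhi = hi − bi + bh.
As a 19×7 matrix over Z this has rank 7, with invariant factors (1,1,1,1,1,1,1).

Computing H_k = (kernel of ∂_k) / (image of ∂_{k+1}):

  H_0: rank C_0 − rank ∂_1 = 10 − 9 = 1, and the invariant factors of ∂_1 are all 1, so H_0 = Z.
  H_1: rank ker ∂_1 − rank ∂_2 = (19 − 9) − 7 = 3, and the invariant factors of ∂_2 are all 1, so H_1 = Z^3.
  H_2: rank ker ∂_2 − rank ∂_3 = (7 − 7) − 0 = 0, and there is no ∂_3, so H_2 = 0.

H_0 = Z,  H_1 = Z^3,  H_2 = 0.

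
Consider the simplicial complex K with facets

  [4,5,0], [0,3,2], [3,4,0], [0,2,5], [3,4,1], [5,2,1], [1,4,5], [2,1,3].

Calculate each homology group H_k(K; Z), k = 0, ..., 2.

We work with the vertex ordering 0 < 1 < 2 < 3 < 4 < 5. The simplices of K, each written with vertices in increasing order, are:

  0-simplices (6): [0], [1], [2], [3], [4], [5]
  1-simplices (12): [0,2], [0,3], [0,4], [0,5], [1,2], [1,3], [1,4], [1,5], [2,3], [2,5], [3,4], [4,5]
  2-simplices (8): [0,2,3], [0,2,5], [0,3,4], [0,4,5], [1,2,3], [1,2,5], [1,3,4], [1,4,5]

giving chain groups C_0 ≅ Z^6, C_1 ≅ Z^12, C_2 ≅ Z^8.

Boundary ∂_1: C_1 → C_0 sends each edge [p,q] (with p < q) to q − p. For instance
  ∂[4,5] = [5] − [4].
This gives a 6×12 integer matrix of rank 5; reducing to Smith normal form yields diagonal entries (1,1,1,1,1).

Boundary ∂_2: C_2 → C_1 maps a triangle to the signed sum of its edges. For instance
  ∂[1,2,3] = [2,3] − [1,3] + [1,2],
  ∂[0,3,4] = [3,4] − [0,4] + [0,3].
The 12×8 boundary matrix has rank 7 and Smith normal form diag(1,1,1,1,1,1,1).

Reading off H_k = ker ∂_k / im ∂_{k+1}:

  H_0: rank C_0 − rank ∂_1 = 6 − 5 = 1, and the invariant factors of ∂_1 are all 1, so H_0 = Z.
  H_1: rank ker ∂_1 − rank ∂_2 = (12 − 5) − 7 = 0, and the invariant factors of ∂_2 are all 1, so H_1 = 0.
  H_2: rank ker ∂_2 − rank ∂_3 = (8 − 7) − 0 = 1, and there is no ∂_3, so H_2 = Z.

(K is a triangulation of the 2-sphere S^2.)

H_0 = Z,  H_1 = 0,  H_2 = Z.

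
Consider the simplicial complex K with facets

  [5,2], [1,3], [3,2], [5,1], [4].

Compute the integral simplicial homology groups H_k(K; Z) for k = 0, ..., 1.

H_0 = Z^2,  H_1 = Z.

Order the vertices as 1 < 2 < 3 < 4 < 5. Listing each simplex with vertices in this order, K has dimension 1 with simplices:

  0-simplices (5): [1], [2], [3], [4], [5]
  1-simplices (4): [1,3], [1,5], [2,3], [2,5]

so the chain groups are C_0 ≅ Z^5, C_1 ≅ Z^4.

Boundary ∂_1: C_1 → C_0 maps an edge to its endpoints' difference, ∂[p,q] = q − p. For instance
  ∂[1,3] = [3] − [1].
The resulting 5×4 matrix has rank 3, and its Smith normal form has invariant factors (1,1,1).

Now H_k = ker ∂_k / im ∂_{k+1}, so:

  H_0: rank C_0 − rank ∂_1 = 5 − 3 = 2, and the invariant factors of ∂_1 are all 1, so H_0 ≅ Z^2.
  H_1: rank ker ∂_1 − rank ∂_2 = (4 − 3) − 0 = 1, and there is no ∂_2, so H_1 ≅ Z.

As a check, the Euler characteristic is 5 − 4 = 1, which agrees with 2 − 1 = 1.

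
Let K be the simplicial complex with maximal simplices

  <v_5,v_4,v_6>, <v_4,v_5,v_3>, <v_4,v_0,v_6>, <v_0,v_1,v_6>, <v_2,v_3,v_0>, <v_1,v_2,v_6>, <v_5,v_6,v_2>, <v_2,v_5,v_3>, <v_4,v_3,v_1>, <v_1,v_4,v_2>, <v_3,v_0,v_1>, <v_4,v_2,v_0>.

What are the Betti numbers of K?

We work with the vertex ordering v_0 < v_1 < v_2 < v_3 < v_4 < v_5 < v_6. The simplices of K, each written with vertices in increasing order, are:

  0-simplices (7): [v_0], [v_1], [v_2], [v_3], [v_4], [v_5], [v_6]
  1-simplices (18): (18 of them)
  2-simplices (12): (12 of them)

Hence C_0 ≅ Z^7, C_1 ≅ Z^18, C_2 ≅ Z^12.

The boundary map ∂_1: C_1 → C_0 sends each edge [p,q] (with p < q) to q − p. For instance
  ∂[v_2,v_4] = [v_4] − [v_2].
The resulting 7×18 matrix has rank 6, and its Smith normal form has invariant factors (1,1,1,1,1,1).

The boundary map ∂_2: C_2 → C_1 maps a triangle to the signed sum of its edges. For instance
  ∂[v_0,v_1,v_6] = [v_1,v_6] − [v_0,v_6] + [v_0,v_1],
  ∂[v_1,v_2,v_4] = [v_2,v_4] − [v_1,v_4] + [v_1,v_2].
The resulting 18×12 matrix has rank 12, and its Smith normal form has invariant factors (1,1,1,1,1,1,1,1,1,1,1,2).

Reading off H_k = ker ∂_k / im ∂_{k+1}:

  H_0: rank C_0 − rank ∂_1 = 7 − 6 = 1, and the invariant factors of ∂_1 are all 1, so H_0 ≅ Z.
  H_1: rank ker ∂_1 − rank ∂_2 = (18 − 6) − 12 = 0, and ∂_2 has invariant factor 2 > 1, so H_1 ≅ Z/2.
  H_2: rank ker ∂_2 − rank ∂_3 = (12 − 12) − 0 = 0, and there is no ∂_3, so H_2 ≅ 0.

Hence the Betti numbers are b_0 = 1, b_1 = 0, b_2 = 0.

b_0 = 1, b_1 = 0, b_2 = 0.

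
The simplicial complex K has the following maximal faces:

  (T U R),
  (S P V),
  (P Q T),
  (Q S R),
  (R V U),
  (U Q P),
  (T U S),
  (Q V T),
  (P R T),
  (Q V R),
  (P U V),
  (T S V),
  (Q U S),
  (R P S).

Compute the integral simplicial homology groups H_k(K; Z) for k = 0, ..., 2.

K has 7 vertices, 21 edges, 14 triangles.
rank ∂_0 = 0, rank ∂_1 = 6 ⇒ b_0 = 7 − 0 − 6 = 1; all invariant factors of ∂_1 are 1 so no torsion. So H_0 ≅ Z.
rank ∂_1 = 6, rank ∂_2 = 13 ⇒ b_1 = 21 − 6 − 13 = 2; all invariant factors of ∂_2 are 1 so no torsion. So H_1 ≅ Z^2.
rank ∂_2 = 13, rank ∂_3 = 0 ⇒ b_2 = 14 − 13 − 0 = 1. So H_2 ≅ Z.

H_0 ≅ Z,  H_1 ≅ Z^2,  H_2 ≅ Z.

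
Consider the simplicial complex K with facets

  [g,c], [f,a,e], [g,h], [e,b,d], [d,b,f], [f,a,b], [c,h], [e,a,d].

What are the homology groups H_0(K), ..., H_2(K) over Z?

Fix the vertex order a < b < c < d < e < f < g < h and write every simplex with vertices in increasing order. Then dim K = 2 and the simplices of K are:

  0-simplices (8): a, b, c, d, e, f, g, h
  1-simplices (13): ab, ad, ae, af, bd, be, bf, cg, ch, de, df, ef, gh
  2-simplices (5): abf, ade, aef, bde, bdf

so the chain groups are C_0 ≅ Z^8, C_1 ≅ Z^13, C_2 ≅ Z^5.

The boundary map ∂_1: C_1 → C_0 sends each edge [p,q] (with p < q) to q − p.
As a 8×13 matrix over Z this has rank 6, with invariant factors (1,1,1,1,1,1).

The boundary map ∂_2: C_2 → C_1 acts by ∂[p,q,r] = [q,r] − [p,r] + [p,q]. For instance
  ∂abf = bf − af + ab,
  ∂bdf = df − bf + bd.
As a 13×5 matrix over Z this has rank 5, with invariant factors (1,1,1,1,1).

From H_k ≅ ker(∂_k) / im(∂_{k+1}) we obtain:

  H_0: rank C_0 − rank ∂_1 = 8 − 6 = 2, and the invariant factors of ∂_1 are all 1, so H_0 = Z^2.
  H_1: rank ker ∂_1 − rank ∂_2 = (13 − 6) − 5 = 2, and the invariant factors of ∂_2 are all 1, so H_1 = Z^2.
  H_2: rank ker ∂_2 − rank ∂_3 = (5 − 5) − 0 = 0, and there is no ∂_3, so H_2 = 0.

(K is a triangulation of the disjoint union of the circle S^1 and the Möbius band.)

H_0 ≅ Z^2,  H_1 ≅ Z^2,  H_2 = 0.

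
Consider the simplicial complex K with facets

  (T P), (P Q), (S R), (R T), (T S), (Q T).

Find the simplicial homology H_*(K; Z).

Fix the vertex order P < Q < R < S < T and write every simplex with vertices in increasing order. Then dim K = 1 and the simplices of K are:

  0-simplices (5): P, Q, R, S, T
  1-simplices (6): PQ, PT, QT, RS, RT, ST

so the chain groups are C_0 ≅ Z^5, C_1 ≅ Z^6.

Boundary ∂_1: C_1 → C_0 is given by ∂[p,q] = [q] − [p]. For instance
  ∂RT = T − R.
This gives a 5×6 integer matrix of rank 4; reducing to Smith normal form yields diagonal entries (1,1,1,1).

Computing H_k = (kernel of ∂_k) / (image of ∂_{k+1}):

  H_0: rank C_0 − rank ∂_1 = 5 − 4 = 1, and the invariant factors of ∂_1 are all 1, so H_0 ≅ Z.
  H_1: rank ker ∂_1 − rank ∂_2 = (6 − 4) − 0 = 2, and there is no ∂_2, so H_1 ≅ Z^2.

H_0 ≅ Z,  H_1 ≅ Z^2.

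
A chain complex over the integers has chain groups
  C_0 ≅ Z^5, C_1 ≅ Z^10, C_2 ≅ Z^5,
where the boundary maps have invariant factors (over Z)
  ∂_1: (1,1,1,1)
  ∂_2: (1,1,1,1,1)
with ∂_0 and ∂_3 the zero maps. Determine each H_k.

H_0 ≅ Z,  H_1 ≅ Z,  H_2 = 0.

H_0: b_0 = 5 − 0 − 4 = 1; torsion from ∂_1 factors > 1: none. So H_0 ≅ Z.
H_1: b_1 = 10 − 4 − 5 = 1; torsion from ∂_2 factors > 1: none. So H_1 ≅ Z.
H_2: b_2 = 5 − 5 − 0 = 0; torsion from ∂_3 factors > 1: none. So H_2 ≅ 0.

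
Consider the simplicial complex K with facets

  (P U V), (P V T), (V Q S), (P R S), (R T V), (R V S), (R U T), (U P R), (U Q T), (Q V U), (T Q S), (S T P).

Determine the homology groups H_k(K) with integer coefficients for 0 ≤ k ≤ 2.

Take the total order P < Q < R < S < T < U < V on the vertex set. Then K (dimension 2) consists of the simplices:

  0-simplices (7): P, Q, R, S, T, U, V
  1-simplices (18): PR, PS, PT, PU, PV, QS, QT, QU, QV, RS, RT, RU, RV, ST, SV, TU, TV, UV
  2-simplices (12): PRS, PRU, PST, PTV, PUV, QST, QSV, QTU, QUV, RSV, RTU, RTV

so the chain groups are C_0 ≅ Z^7, C_1 ≅ Z^18, C_2 ≅ Z^12.

The boundary map ∂_1: C_1 → C_0 sends each edge [p,q] (with p < q) to q − p. For instance
  ∂QS = S − Q.
As a 7×18 matrix over Z this has rank 6, with invariant factors (1,1,1,1,1,1).

∂_2: C_2 → C_1 maps a triangle to the signed sum of its edges. For instance
  ∂QUV = UV − QV + QU,
  ∂RTV = TV − RV + RT.
This gives a 18×12 integer matrix of rank 12; reducing to Smith normal form yields diagonal entries (1,1,1,1,1,1,1,1,1,1,1,2).

From H_k ≅ ker(∂_k) / im(∂_{k+1}) we obtain:

  H_0: rank C_0 − rank ∂_1 = 7 − 6 = 1, and the invariant factors of ∂_1 are all 1, so H_0 = Z.
  H_1: rank ker ∂_1 − rank ∂_2 = (18 − 6) − 12 = 0, and ∂_2 has invariant factor 2 > 1, so H_1 = Z/2.
  H_2: rank ker ∂_2 − rank ∂_3 = (12 − 12) − 0 = 0, and there is no ∂_3, so H_2 = 0.

H_0 = Z,  H_1 = Z/2,  H_2 = 0.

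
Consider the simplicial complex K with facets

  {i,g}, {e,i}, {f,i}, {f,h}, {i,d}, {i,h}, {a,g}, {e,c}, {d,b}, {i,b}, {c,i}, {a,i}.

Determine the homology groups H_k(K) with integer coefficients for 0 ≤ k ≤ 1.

H_0 ≅ Z,  H_1 ≅ Z^4.

K has 9 vertices, 12 edges.
rank ∂_0 = 0, rank ∂_1 = 8 ⇒ b_0 = 9 − 0 − 8 = 1; all invariant factors of ∂_1 are 1 so no torsion. So H_0 ≅ Z.
rank ∂_1 = 8, rank ∂_2 = 0 ⇒ b_1 = 12 − 8 − 0 = 4. So H_1 ≅ Z^4.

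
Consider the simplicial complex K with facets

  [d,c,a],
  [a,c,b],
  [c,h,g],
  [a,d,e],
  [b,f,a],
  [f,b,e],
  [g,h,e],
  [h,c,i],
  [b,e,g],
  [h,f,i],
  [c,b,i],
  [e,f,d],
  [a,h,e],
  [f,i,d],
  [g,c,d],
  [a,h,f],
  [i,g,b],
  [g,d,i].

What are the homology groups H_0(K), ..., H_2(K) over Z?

We work with the vertex ordering a < b < c < d < e < f < g < h < i. The simplices of K, each written with vertices in increasing order, are:

  0-simplices (9): a, b, c, d, e, f, g, h, i
  1-simplices (27): ab, ac, ad, ae, af, ah, bc, be, bf, bg, bi, cd, cg, ch, ci, de, df, dg, di, ef, eg, eh, fh, fi, gh, gi, hi
  2-simplices (18): abc, abf, acd, ade, aeh, afh, bci, bef, beg, bgi, cdg, cgh, chi, def, dfi, dgi, egh, fhi

giving chain groups C_0 ≅ Z^9, C_1 ≅ Z^27, C_2 ≅ Z^18.

∂_1: C_1 → C_0 is given by ∂[p,q] = [q] − [p]. For instance
  ∂bc = c − b.
The 9×27 boundary matrix has rank 8 and Smith normal form diag(1,1,1,1,1,1,1,1).

The boundary map ∂_2: C_2 → C_1 maps a triangle to the signed sum of its edges. For instance
  ∂abf = bf − af + ab,
  ∂abc = bc − ac + ab.
The 27×18 boundary matrix has rank 18 and Smith normal form diag(1,1,1,1,1,1,1,1,1,1,1,1,1,1,1,1,1,2).

Reading off H_k = ker ∂_k / im ∂_{k+1}:

  H_0: rank C_0 − rank ∂_1 = 9 − 8 = 1, and the invariant factors of ∂_1 are all 1, so H_0 = Z.
  H_1: rank ker ∂_1 − rank ∂_2 = (27 − 8) − 18 = 1, and ∂_2 has invariant factor 2 > 1, so H_1 = Z ⊕ Z_2.
  H_2: rank ker ∂_2 − rank ∂_3 = (18 − 18) − 0 = 0, and there is no ∂_3, so H_2 = 0.

(K is a triangulation of the Klein bottle.)

H_0 ≅ Z,  H_1 ≅ Z ⊕ Z_2,  H_2 = 0.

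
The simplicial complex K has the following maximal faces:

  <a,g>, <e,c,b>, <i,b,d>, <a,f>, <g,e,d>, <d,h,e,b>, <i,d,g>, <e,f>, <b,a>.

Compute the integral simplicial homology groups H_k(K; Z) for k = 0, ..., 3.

H_0 = Z,  H_1 = Z^2,  H_2 = 0,  H_3 = 0.

Take the total order a < b < c < d < e < f < g < h < i on the vertex set. Then K (dimension 3) consists of the simplices:

  0-simplices (9): a, b, c, d, e, f, g, h, i
  1-simplices (17): ab, af, ag, bc, bd, be, bh, bi, ce, de, dg, dh, di, ef, eg, eh, gi
  2-simplices (8): bce, bde, bdh, bdi, beh, deg, deh, dgi
  3-simplices (1): bdeh

so the chain groups are C_0 ≅ Z^9, C_1 ≅ Z^17, C_2 ≅ Z^8, C_3 ≅ Z^1.

∂_1: C_1 → C_0 is given by ∂[p,q] = [q] − [p]. For instance
  ∂bh = h − b.
This gives a 9×17 integer matrix of rank 8; reducing to Smith normal form yields diagonal entries (1,1,1,1,1,1,1,1).

∂_2: C_2 → C_1 maps a triangle to the signed sum of its edges. For instance
  ∂bce = ce − be + bc,
  ∂deh = eh − dh + de.
The resulting 17×8 matrix has rank 7, and its Smith normal form has invariant factors (1,1,1,1,1,1,1).

∂_3: C_3 → C_2 sends each 3-simplex σ to the alternating sum Σ_i (−1)^i (σ with its i-th vertex removed). For instance
  ∂bdeh = deh − beh + bdh − bde.
This gives a 8×1 integer matrix of rank 1; reducing to Smith normal form yields diagonal entries (1).

Reading off H_k = ker ∂_k / im ∂_{k+1}:

  H_0: rank C_0 − rank ∂_1 = 9 − 8 = 1, and the invariant factors of ∂_1 are all 1, so H_0 ≅ Z.
  H_1: rank ker ∂_1 − rank ∂_2 = (17 − 8) − 7 = 2, and the invariant factors of ∂_2 are all 1, so H_1 ≅ Z^2.
  H_2: rank ker ∂_2 − rank ∂_3 = (8 − 7) − 1 = 0, and the invariant factors of ∂_3 are all 1, so H_2 ≅ 0.
  H_3: rank ker ∂_3 − rank ∂_4 = (1 − 1) − 0 = 0, and there is no ∂_4, so H_3 ≅ 0.

As a check, the Euler characteristic is 9 − 17 + 8 − 1 = -1, which agrees with 1 − 2 + 0 − 0 = -1.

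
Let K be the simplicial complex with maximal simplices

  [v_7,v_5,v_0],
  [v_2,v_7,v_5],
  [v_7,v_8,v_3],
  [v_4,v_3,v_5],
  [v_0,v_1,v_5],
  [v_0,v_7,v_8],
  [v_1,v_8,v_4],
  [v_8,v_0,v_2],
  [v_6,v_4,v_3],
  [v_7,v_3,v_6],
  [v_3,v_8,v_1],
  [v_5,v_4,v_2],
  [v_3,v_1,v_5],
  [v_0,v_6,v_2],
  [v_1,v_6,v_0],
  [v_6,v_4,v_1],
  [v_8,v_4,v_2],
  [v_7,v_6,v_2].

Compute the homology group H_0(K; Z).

H_0 ≅ Z.

We work with the vertex ordering v_0 < v_1 < v_2 < v_3 < v_4 < v_5 < v_6 < v_7 < v_8. The simplices of K, each written with vertices in increasing order, are:

  0-simplices (9): [v_0], [v_1], [v_2], [v_3], [v_4], [v_5], [v_6], [v_7], [v_8]
  1-simplices (27): (27 of them)
  2-simplices (18): (18 of them)

giving chain groups C_0 ≅ Z^9, C_1 ≅ Z^27, C_2 ≅ Z^18.

Boundary ∂_1: C_1 → C_0 maps an edge to its endpoints' difference, ∂[p,q] = q − p. For instance
  ∂[v_0,v_7] = [v_7] − [v_0].
The 9×27 boundary matrix has rank 8 and Smith normal form diag(1,1,1,1,1,1,1,1).

The boundary map ∂_2: C_2 → C_1 acts by ∂[p,q,r] = [q,r] − [p,r] + [p,q]. For instance
  ∂[v_0,v_7,v_8] = [v_7,v_8] − [v_0,v_8] + [v_0,v_7],
  ∂[v_0,v_2,v_6] = [v_2,v_6] − [v_0,v_6] + [v_0,v_2].
As a 27×18 matrix over Z this has rank 18, with invariant factors (1,1,1,1,1,1,1,1,1,1,1,1,1,1,1,1,1,2).

Now H_k = ker ∂_k / im ∂_{k+1}, so:

  H_0: rank C_0 − rank ∂_1 = 9 − 8 = 1, and the invariant factors of ∂_1 are all 1, so H_0 ≅ Z.

(K is a triangulation of the Klein bottle.)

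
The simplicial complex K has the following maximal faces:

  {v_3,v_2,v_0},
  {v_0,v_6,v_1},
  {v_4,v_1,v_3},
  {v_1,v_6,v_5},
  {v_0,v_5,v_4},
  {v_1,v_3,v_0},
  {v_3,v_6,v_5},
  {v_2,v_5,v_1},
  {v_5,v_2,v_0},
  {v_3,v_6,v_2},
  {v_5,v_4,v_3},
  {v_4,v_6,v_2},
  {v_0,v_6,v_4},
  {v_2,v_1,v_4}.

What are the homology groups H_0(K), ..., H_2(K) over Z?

We work with the vertex ordering v_0 < v_1 < v_2 < v_3 < v_4 < v_5 < v_6. The simplices of K, each written with vertices in increasing order, are:

  0-simplices (7): [v_0], [v_1], [v_2], [v_3], [v_4], [v_5], [v_6]
  1-simplices (21): (21 of them)
  2-simplices (14): (14 of them)

Hence C_0 ≅ Z^7, C_1 ≅ Z^21, C_2 ≅ Z^14.

Boundary ∂_1: C_1 → C_0 is given by ∂[p,q] = [q] − [p]. For instance
  ∂[v_1,v_3] = [v_3] − [v_1].
This gives a 7×21 integer matrix of rank 6; reducing to Smith normal form yields diagonal entries (1,1,1,1,1,1).

Boundary ∂_2: C_2 → C_1 acts by ∂[p,q,r] = [q,r] − [p,r] + [p,q]. For instance
  ∂[v_0,v_2,v_5] = [v_2,v_5] − [v_0,v_5] + [v_0,v_2],
  ∂[v_3,v_5,v_6] = [v_5,v_6] − [v_3,v_6] + [v_3,v_5].
This gives a 21×14 integer matrix of rank 13; reducing to Smith normal form yields diagonal entries (1,1,1,1,1,1,1,1,1,1,1,1,1).

From H_k ≅ ker(∂_k) / im(∂_{k+1}) we obtain:

  H_0: rank C_0 − rank ∂_1 = 7 − 6 = 1, and the invariant factors of ∂_1 are all 1, so H_0 ≅ Z.
  H_1: rank ker ∂_1 − rank ∂_2 = (21 − 6) − 13 = 2, and the invariant factors of ∂_2 are all 1, so H_1 ≅ Z^2.
  H_2: rank ker ∂_2 − rank ∂_3 = (14 − 13) − 0 = 1, and there is no ∂_3, so H_2 ≅ Z.

As a check, the Euler characteristic is 7 − 21 + 14 = 0, which agrees with 1 − 2 + 1 = 0.
(K is a triangulation of the torus T^2.)

H_0 = Z,  H_1 = Z^2,  H_2 = Z.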